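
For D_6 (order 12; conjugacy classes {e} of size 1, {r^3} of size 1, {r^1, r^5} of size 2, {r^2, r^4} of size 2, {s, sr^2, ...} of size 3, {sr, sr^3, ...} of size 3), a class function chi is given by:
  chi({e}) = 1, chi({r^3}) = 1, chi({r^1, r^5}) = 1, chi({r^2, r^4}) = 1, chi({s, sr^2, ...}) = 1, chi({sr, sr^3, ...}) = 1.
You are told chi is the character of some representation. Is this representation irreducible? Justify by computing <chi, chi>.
Irreducible: <chi, chi> = 1.

Explanation: <chi, chi> = (1/|G|) sum_C |C| * |chi(C)|^2 = (1/12)[1*|1|^2 + 1*|1|^2 + 2*|1|^2 + 2*|1|^2 + 3*|1|^2 + 3*|1|^2]
  = (1/12)[(1) + (1) + (2) + (2) + (3) + (3)] = 12/12 = 1.
A character is irreducible iff <chi, chi> = 1, so this representation is irreducible.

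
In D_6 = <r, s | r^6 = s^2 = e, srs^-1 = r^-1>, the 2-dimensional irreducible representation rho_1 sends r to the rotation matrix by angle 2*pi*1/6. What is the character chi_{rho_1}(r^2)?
chi_{rho_1}(r^2) = 2*cos(2*pi*1*2/6) = -1

Details: rho_1(r^2) is rotation by angle 2*pi*1*2/6, whose trace is 2*cos(2*pi*1*2/6) = -1.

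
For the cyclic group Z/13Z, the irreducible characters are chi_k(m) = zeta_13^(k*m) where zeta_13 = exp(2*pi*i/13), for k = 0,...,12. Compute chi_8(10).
chi_8(10) = zeta_13^80 = exp(4*I*pi/13)

Justification: chi_8(10) = zeta_13^(8*10) = zeta_13^80. Since zeta_13^13 = 1, this equals zeta_13^2 = exp(2*pi*i*2/13) = exp(4*I*pi/13).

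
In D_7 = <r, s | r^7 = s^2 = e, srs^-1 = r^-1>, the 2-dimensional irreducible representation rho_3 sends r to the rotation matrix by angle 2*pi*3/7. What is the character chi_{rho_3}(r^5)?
chi_{rho_3}(r^5) = 2*cos(2*pi*3*5/7) = 2*cos(30*pi/7)

Details: rho_3(r^5) is rotation by angle 2*pi*3*5/7, whose trace is 2*cos(2*pi*3*5/7) = 2*cos(30*pi/7).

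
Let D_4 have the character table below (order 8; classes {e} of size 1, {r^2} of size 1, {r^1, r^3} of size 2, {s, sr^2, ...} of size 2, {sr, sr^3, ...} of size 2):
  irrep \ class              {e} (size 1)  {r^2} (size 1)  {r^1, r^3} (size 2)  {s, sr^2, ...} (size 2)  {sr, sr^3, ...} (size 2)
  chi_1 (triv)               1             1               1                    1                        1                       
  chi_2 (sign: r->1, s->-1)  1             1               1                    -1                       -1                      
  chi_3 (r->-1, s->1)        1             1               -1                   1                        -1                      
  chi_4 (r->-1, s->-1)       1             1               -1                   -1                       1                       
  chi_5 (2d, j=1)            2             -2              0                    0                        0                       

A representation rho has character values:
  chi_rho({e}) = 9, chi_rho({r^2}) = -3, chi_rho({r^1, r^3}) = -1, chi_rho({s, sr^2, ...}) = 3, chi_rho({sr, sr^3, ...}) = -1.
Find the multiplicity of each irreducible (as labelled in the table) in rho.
Multiplicities: chi_1: 1, chi_2: 0, chi_3: 2, chi_4: 0, chi_5: 3.

Reasoning: Use <chi_rho, chi> = (1/|G|) sum_C |C| * chi_rho(C) * conj(chi(C)) with |G| = 8 for each irreducible chi in the table:
  <chi_rho, chi_1> = (1/8)[1*(9)*conj(1) + 1*(-3)*conj(1) + 2*(-1)*conj(1) + 2*(3)*conj(1) + 2*(-1)*conj(1)]
      = (1/8)[(9) + (-3) + (-2) + (6) + (-2)] = 8/8 = 1
  <chi_rho, chi_2> = (1/8)[1*(9)*conj(1) + 1*(-3)*conj(1) + 2*(-1)*conj(1) + 2*(3)*conj(-1) + 2*(-1)*conj(-1)]
      = (1/8)[(9) + (-3) + (-2) + (-6) + (2)] = 0/8 = 0
  <chi_rho, chi_3> = (1/8)[1*(9)*conj(1) + 1*(-3)*conj(1) + 2*(-1)*conj(-1) + 2*(3)*conj(1) + 2*(-1)*conj(-1)]
      = (1/8)[(9) + (-3) + (2) + (6) + (2)] = 16/8 = 2
  <chi_rho, chi_4> = (1/8)[1*(9)*conj(1) + 1*(-3)*conj(1) + 2*(-1)*conj(-1) + 2*(3)*conj(-1) + 2*(-1)*conj(1)]
      = (1/8)[(9) + (-3) + (2) + (-6) + (-2)] = 0/8 = 0
  <chi_rho, chi_5> = (1/8)[1*(9)*conj(2) + 1*(-3)*conj(-2) + 2*(-1)*conj(0) + 2*(3)*conj(0) + 2*(-1)*conj(0)]
      = (1/8)[(18) + (6) + (0) + (0) + (0)] = 24/8 = 3
Dimension check: dim(rho) = sum (mult * dim) = 1*1 + 0*1 + 2*1 + 0*1 + 3*2 = 9 = chi_rho(e) = 9.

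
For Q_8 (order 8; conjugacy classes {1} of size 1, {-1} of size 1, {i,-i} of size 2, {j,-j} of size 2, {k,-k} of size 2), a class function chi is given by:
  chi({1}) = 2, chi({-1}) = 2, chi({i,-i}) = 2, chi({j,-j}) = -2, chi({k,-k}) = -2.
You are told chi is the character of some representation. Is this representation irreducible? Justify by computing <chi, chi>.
Not irreducible (reducible): <chi, chi> = 4 > 1.

Derivation: <chi, chi> = (1/|G|) sum_C |C| * |chi(C)|^2 = (1/8)[1*|2|^2 + 1*|2|^2 + 2*|2|^2 + 2*|-2|^2 + 2*|-2|^2]
  = (1/8)[(4) + (4) + (8) + (8) + (8)] = 32/8 = 4.
A character is irreducible iff <chi, chi> = 1, so this representation is reducible.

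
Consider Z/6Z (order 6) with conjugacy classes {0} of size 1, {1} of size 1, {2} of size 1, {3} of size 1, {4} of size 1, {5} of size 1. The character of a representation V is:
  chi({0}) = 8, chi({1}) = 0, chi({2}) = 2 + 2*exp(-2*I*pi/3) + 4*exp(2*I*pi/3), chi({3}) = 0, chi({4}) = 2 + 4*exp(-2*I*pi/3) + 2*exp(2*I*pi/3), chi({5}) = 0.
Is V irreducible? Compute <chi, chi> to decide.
Not irreducible (reducible): <chi, chi> = 12 > 1.

Solution. <chi, chi> = (1/|G|) sum_C |C| * |chi(C)|^2 = (1/6)[1*|8|^2 + 1*|0|^2 + 1*|2 + 2*exp(-2*I*pi/3) + 4*exp(2*I*pi/3)|^2 + 1*|0|^2 + 1*|2 + 4*exp(-2*I*pi/3) + 2*exp(2*I*pi/3)|^2 + 1*|0|^2]
  = (1/6)[(64) + (0) + (4) + (0) + (4) + (0)] = 72/6 = 12.
(Exp terms are combined using exp(i*s)*conj(exp(i*t)) = exp(i*(s-t)), and sums of them are collapsed using the identity that for every m > 1 the m distinct m-th roots of unity sum to 0, e.g. 1 + exp(2*I*pi/3) + exp(-2*I*pi/3) = 0.)
A character is irreducible iff <chi, chi> = 1, so this representation is reducible.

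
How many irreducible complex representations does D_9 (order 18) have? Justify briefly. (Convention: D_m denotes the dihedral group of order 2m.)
6

Argument: The number of irreducible complex representations of a finite group equals its number of conjugacy classes. D_9 has 6 conjugacy classes ((n+3)/2 for n odd), so D_9 (order 18) has exactly 6 irreducible complex representations.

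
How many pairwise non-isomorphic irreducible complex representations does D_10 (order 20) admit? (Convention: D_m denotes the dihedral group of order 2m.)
8

Argument: The number of irreducible complex representations of a finite group equals its number of conjugacy classes. D_10 has 8 conjugacy classes (n/2 + 3 for n even), so D_10 (order 20) has exactly 8 irreducible complex representations.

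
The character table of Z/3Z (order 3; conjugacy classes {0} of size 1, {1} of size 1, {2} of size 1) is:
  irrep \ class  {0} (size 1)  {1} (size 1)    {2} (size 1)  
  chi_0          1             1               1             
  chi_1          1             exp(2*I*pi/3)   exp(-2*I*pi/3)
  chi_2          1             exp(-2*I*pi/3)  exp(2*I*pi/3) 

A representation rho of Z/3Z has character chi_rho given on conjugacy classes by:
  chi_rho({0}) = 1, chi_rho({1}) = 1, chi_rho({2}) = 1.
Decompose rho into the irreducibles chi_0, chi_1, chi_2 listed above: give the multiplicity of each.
Multiplicities: chi_0: 1, chi_1: 0, chi_2: 0.

Why: Use <chi_rho, chi> = (1/|G|) sum_C |C| * chi_rho(C) * conj(chi(C)) with |G| = 3 for each irreducible chi in the table:
  <chi_rho, chi_0> = (1/3)[1*(1)*conj(1) + 1*(1)*conj(1) + 1*(1)*conj(1)]
      = (1/3)[(1) + (1) + (1)] = 3/3 = 1
  <chi_rho, chi_1> = (1/3)[1*(1)*conj(1) + 1*(1)*conj(exp(2*I*pi/3)) + 1*(1)*conj(exp(-2*I*pi/3))]
      = (1/3)[(1) + (exp(-2*I*pi/3)) + (exp(2*I*pi/3))] = 0/3 = 0
  <chi_rho, chi_2> = (1/3)[1*(1)*conj(1) + 1*(1)*conj(exp(-2*I*pi/3)) + 1*(1)*conj(exp(2*I*pi/3))]
      = (1/3)[(1) + (exp(2*I*pi/3)) + (exp(-2*I*pi/3))] = 0/3 = 0
(Exp terms are combined using exp(i*s)*conj(exp(i*t)) = exp(i*(s-t)), and sums of them are collapsed using the identity that for every m > 1 the m distinct m-th roots of unity sum to 0, e.g. 1 + exp(2*I*pi/3) + exp(-2*I*pi/3) = 0.)
Dimension check: dim(rho) = sum (mult * dim) = 1*1 + 0*1 + 0*1 = 1 = chi_rho(e) = 1.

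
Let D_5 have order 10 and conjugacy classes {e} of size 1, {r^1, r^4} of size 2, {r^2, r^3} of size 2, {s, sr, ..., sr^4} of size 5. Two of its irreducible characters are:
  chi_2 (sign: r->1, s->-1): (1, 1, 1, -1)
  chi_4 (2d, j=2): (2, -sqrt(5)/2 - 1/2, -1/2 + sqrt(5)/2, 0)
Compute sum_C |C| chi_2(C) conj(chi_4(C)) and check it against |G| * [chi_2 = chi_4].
Sum = 0; so <chi_2, chi_4> = 0 (distinct irreducibles are orthogonal).

Details: Compute term by term over conjugacy classes (|C| * chi_2(C) * conj(chi_4(C))):
  1*(1)*conj(2) + 2*(1)*conj(-sqrt(5)/2 - 1/2) + 2*(1)*conj(-1/2 + sqrt(5)/2) + 5*(-1)*conj(0)
  = (2) + (-sqrt(5) - 1) + (-1 + sqrt(5)) + (0)
  = 0.
Dividing by |G| = 10 gives 0/10 = 0, matching the row-orthogonality relation <chi_2, chi_4> = [chi_2 = chi_4].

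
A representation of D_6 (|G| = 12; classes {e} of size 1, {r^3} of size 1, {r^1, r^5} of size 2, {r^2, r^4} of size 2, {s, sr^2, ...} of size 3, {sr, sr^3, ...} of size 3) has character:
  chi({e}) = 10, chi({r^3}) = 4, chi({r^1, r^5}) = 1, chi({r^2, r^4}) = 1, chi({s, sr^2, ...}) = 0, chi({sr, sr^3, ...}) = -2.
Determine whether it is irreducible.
Not irreducible (reducible): <chi, chi> = 11 > 1.

Solution. <chi, chi> = (1/|G|) sum_C |C| * |chi(C)|^2 = (1/12)[1*|10|^2 + 1*|4|^2 + 2*|1|^2 + 2*|1|^2 + 3*|0|^2 + 3*|-2|^2]
  = (1/12)[(100) + (16) + (2) + (2) + (0) + (12)] = 132/12 = 11.
A character is irreducible iff <chi, chi> = 1, so this representation is reducible.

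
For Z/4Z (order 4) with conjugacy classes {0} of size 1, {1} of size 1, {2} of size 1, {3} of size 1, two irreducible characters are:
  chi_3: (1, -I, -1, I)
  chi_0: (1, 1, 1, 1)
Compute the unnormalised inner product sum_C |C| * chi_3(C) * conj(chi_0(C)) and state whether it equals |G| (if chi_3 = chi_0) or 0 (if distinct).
Sum = 0; so <chi_3, chi_0> = 0 (distinct irreducibles are orthogonal).

Why: Compute term by term over conjugacy classes (|C| * chi_3(C) * conj(chi_0(C))):
  1*(1)*conj(1) + 1*(-I)*conj(1) + 1*(-1)*conj(1) + 1*(I)*conj(1)
  = (1) + (-I) + (-1) + (I)
  = 0.
(Exp terms are combined using exp(i*s)*conj(exp(i*t)) = exp(i*(s-t)), and sums of them are collapsed using the identity that for every m > 1 the m distinct m-th roots of unity sum to 0, e.g. 1 + exp(2*I*pi/3) + exp(-2*I*pi/3) = 0.)
Dividing by |G| = 4 gives 0/4 = 0, matching the row-orthogonality relation <chi_3, chi_0> = [chi_3 = chi_0].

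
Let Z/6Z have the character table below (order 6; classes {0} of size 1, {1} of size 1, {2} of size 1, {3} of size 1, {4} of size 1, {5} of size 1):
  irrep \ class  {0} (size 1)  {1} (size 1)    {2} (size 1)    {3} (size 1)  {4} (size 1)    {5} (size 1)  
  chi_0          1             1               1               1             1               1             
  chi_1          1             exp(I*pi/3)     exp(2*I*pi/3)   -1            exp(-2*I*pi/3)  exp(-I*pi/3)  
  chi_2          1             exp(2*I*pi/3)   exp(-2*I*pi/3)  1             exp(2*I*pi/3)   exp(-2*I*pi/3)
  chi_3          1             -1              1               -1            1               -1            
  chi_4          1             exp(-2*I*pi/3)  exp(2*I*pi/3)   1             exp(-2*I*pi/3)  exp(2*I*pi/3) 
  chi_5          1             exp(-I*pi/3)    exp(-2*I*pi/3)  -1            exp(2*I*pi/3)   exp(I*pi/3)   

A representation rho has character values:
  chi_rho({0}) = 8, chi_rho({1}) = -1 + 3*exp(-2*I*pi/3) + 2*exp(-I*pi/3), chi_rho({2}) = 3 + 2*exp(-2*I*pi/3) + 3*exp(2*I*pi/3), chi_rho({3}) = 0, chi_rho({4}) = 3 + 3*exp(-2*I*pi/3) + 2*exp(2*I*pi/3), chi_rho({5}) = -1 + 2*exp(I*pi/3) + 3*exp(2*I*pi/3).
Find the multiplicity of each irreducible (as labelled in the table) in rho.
Multiplicities: chi_0: 1, chi_1: 0, chi_2: 0, chi_3: 2, chi_4: 3, chi_5: 2.

Explanation: Use <chi_rho, chi> = (1/|G|) sum_C |C| * chi_rho(C) * conj(chi(C)) with |G| = 6 for each irreducible chi in the table:
  <chi_rho, chi_0> = (1/6)[1*(8)*conj(1) + 1*(-1 + 3*exp(-2*I*pi/3) + 2*exp(-I*pi/3))*conj(1) + 1*(3 + 2*exp(-2*I*pi/3) + 3*exp(2*I*pi/3))*conj(1) + 1*(0)*conj(1) + 1*(3 + 3*exp(-2*I*pi/3) + 2*exp(2*I*pi/3))*conj(1) + 1*(-1 + 2*exp(I*pi/3) + 3*exp(2*I*pi/3))*conj(1)]
      = (1/6)[(8) + (-1 + 3*exp(-2*I*pi/3) + 2*exp(-I*pi/3)) + (3 + 2*exp(-2*I*pi/3) + 3*exp(2*I*pi/3)) + (0) + (3 + 3*exp(-2*I*pi/3) + 2*exp(2*I*pi/3)) + (-1 + 2*exp(I*pi/3) + 3*exp(2*I*pi/3))] = 6/6 = 1
  <chi_rho, chi_1> = (1/6)[1*(8)*conj(1) + 1*(-1 + 3*exp(-2*I*pi/3) + 2*exp(-I*pi/3))*conj(exp(I*pi/3)) + 1*(3 + 2*exp(-2*I*pi/3) + 3*exp(2*I*pi/3))*conj(exp(2*I*pi/3)) + 1*(0)*conj(-1) + 1*(3 + 3*exp(-2*I*pi/3) + 2*exp(2*I*pi/3))*conj(exp(-2*I*pi/3)) + 1*(-1 + 2*exp(I*pi/3) + 3*exp(2*I*pi/3))*conj(exp(-I*pi/3))]
      = (1/6)[(8) + (-3 + 2*exp(-2*I*pi/3) - exp(-I*pi/3)) + (3 + 3*exp(-2*I*pi/3) + 2*exp(2*I*pi/3)) + (0) + (3 + 2*exp(-2*I*pi/3) + 3*exp(2*I*pi/3)) + (-3 - exp(I*pi/3) + 2*exp(2*I*pi/3))] = 0/6 = 0
  <chi_rho, chi_2> = (1/6)[1*(8)*conj(1) + 1*(-1 + 3*exp(-2*I*pi/3) + 2*exp(-I*pi/3))*conj(exp(2*I*pi/3)) + 1*(3 + 2*exp(-2*I*pi/3) + 3*exp(2*I*pi/3))*conj(exp(-2*I*pi/3)) + 1*(0)*conj(1) + 1*(3 + 3*exp(-2*I*pi/3) + 2*exp(2*I*pi/3))*conj(exp(2*I*pi/3)) + 1*(-1 + 2*exp(I*pi/3) + 3*exp(2*I*pi/3))*conj(exp(-2*I*pi/3))]
      = (1/6)[(8) + (-2 - exp(-2*I*pi/3) + 3*exp(2*I*pi/3)) + (-1) + (0) + (-1) + (-2 + 3*exp(-2*I*pi/3) - exp(2*I*pi/3))] = 0/6 = 0
  <chi_rho, chi_3> = (1/6)[1*(8)*conj(1) + 1*(-1 + 3*exp(-2*I*pi/3) + 2*exp(-I*pi/3))*conj(-1) + 1*(3 + 2*exp(-2*I*pi/3) + 3*exp(2*I*pi/3))*conj(1) + 1*(0)*conj(-1) + 1*(3 + 3*exp(-2*I*pi/3) + 2*exp(2*I*pi/3))*conj(1) + 1*(-1 + 2*exp(I*pi/3) + 3*exp(2*I*pi/3))*conj(-1)]
      = (1/6)[(8) + (1 - 2*exp(-I*pi/3) - 3*exp(-2*I*pi/3)) + (3 + 2*exp(-2*I*pi/3) + 3*exp(2*I*pi/3)) + (0) + (3 + 3*exp(-2*I*pi/3) + 2*exp(2*I*pi/3)) + (1 - 3*exp(2*I*pi/3) - 2*exp(I*pi/3))] = 12/6 = 2
  <chi_rho, chi_4> = (1/6)[1*(8)*conj(1) + 1*(-1 + 3*exp(-2*I*pi/3) + 2*exp(-I*pi/3))*conj(exp(-2*I*pi/3)) + 1*(3 + 2*exp(-2*I*pi/3) + 3*exp(2*I*pi/3))*conj(exp(2*I*pi/3)) + 1*(0)*conj(1) + 1*(3 + 3*exp(-2*I*pi/3) + 2*exp(2*I*pi/3))*conj(exp(-2*I*pi/3)) + 1*(-1 + 2*exp(I*pi/3) + 3*exp(2*I*pi/3))*conj(exp(2*I*pi/3))]
      = (1/6)[(8) + (3 - exp(2*I*pi/3) + 2*exp(I*pi/3)) + (3 + 3*exp(-2*I*pi/3) + 2*exp(2*I*pi/3)) + (0) + (3 + 2*exp(-2*I*pi/3) + 3*exp(2*I*pi/3)) + (3 + 2*exp(-I*pi/3) - exp(-2*I*pi/3))] = 18/6 = 3
  <chi_rho, chi_5> = (1/6)[1*(8)*conj(1) + 1*(-1 + 3*exp(-2*I*pi/3) + 2*exp(-I*pi/3))*conj(exp(-I*pi/3)) + 1*(3 + 2*exp(-2*I*pi/3) + 3*exp(2*I*pi/3))*conj(exp(-2*I*pi/3)) + 1*(0)*conj(-1) + 1*(3 + 3*exp(-2*I*pi/3) + 2*exp(2*I*pi/3))*conj(exp(2*I*pi/3)) + 1*(-1 + 2*exp(I*pi/3) + 3*exp(2*I*pi/3))*conj(exp(I*pi/3))]
      = (1/6)[(8) + (2 + 3*exp(-I*pi/3) - exp(I*pi/3)) + (-1) + (0) + (-1) + (2 - exp(-I*pi/3) + 3*exp(I*pi/3))] = 12/6 = 2
(Exp terms are combined using exp(i*s)*conj(exp(i*t)) = exp(i*(s-t)), and sums of them are collapsed using the identity that for every m > 1 the m distinct m-th roots of unity sum to 0, e.g. 1 + exp(2*I*pi/3) + exp(-2*I*pi/3) = 0.)
Dimension check: dim(rho) = sum (mult * dim) = 1*1 + 0*1 + 0*1 + 2*1 + 3*1 + 2*1 = 8 = chi_rho(e) = 8.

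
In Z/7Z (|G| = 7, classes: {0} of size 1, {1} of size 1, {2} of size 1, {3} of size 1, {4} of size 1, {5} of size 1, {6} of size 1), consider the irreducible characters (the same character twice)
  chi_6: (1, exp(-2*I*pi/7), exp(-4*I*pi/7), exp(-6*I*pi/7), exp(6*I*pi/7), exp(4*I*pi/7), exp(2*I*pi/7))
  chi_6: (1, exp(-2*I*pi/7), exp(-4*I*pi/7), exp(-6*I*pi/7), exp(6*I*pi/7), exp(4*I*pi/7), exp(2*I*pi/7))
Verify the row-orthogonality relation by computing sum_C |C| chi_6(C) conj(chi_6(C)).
Sum = 7 = |G| = 7; so <chi_6, chi_6> = 1 (norm-1 confirms irreducibility).

Why: Compute term by term over conjugacy classes (|C| * chi_6(C) * conj(chi_6(C))):
  1*(1)*conj(1) + 1*(exp(-2*I*pi/7))*conj(exp(-2*I*pi/7)) + 1*(exp(-4*I*pi/7))*conj(exp(-4*I*pi/7)) + 1*(exp(-6*I*pi/7))*conj(exp(-6*I*pi/7)) + 1*(exp(6*I*pi/7))*conj(exp(6*I*pi/7)) + 1*(exp(4*I*pi/7))*conj(exp(4*I*pi/7)) + 1*(exp(2*I*pi/7))*conj(exp(2*I*pi/7))
  = (1) + (1) + (1) + (1) + (1) + (1) + (1)
  = 7.
(Exp terms are combined using exp(i*s)*conj(exp(i*t)) = exp(i*(s-t)), and sums of them are collapsed using the identity that for every m > 1 the m distinct m-th roots of unity sum to 0, e.g. 1 + exp(2*I*pi/3) + exp(-2*I*pi/3) = 0.)
Dividing by |G| = 7 gives 7/7 = 1, matching the row-orthogonality relation <chi_6, chi_6> = [chi_6 = chi_6].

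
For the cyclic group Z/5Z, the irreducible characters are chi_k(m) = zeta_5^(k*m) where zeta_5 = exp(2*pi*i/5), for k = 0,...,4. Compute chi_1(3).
chi_1(3) = zeta_5^3 = exp(-4*I*pi/5)

Solution. chi_1(3) = zeta_5^(1*3) = zeta_5^3. Since zeta_5^5 = 1, this equals zeta_5^3 = exp(2*pi*i*3/5) = exp(-4*I*pi/5).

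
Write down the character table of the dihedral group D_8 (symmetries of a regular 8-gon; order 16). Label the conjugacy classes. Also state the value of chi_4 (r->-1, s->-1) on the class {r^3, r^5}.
Conjugacy classes: {e} of size 1, {r^4} of size 1, {r^1, r^7} of size 2, {r^2, r^6} of size 2, {r^3, r^5} of size 2, {s, sr^2, ...} of size 4, {sr, sr^3, ...} of size 4.
Character table:
  irrep \ class              {e} (size 1)  {r^4} (size 1)  {r^1, r^7} (size 2)  {r^2, r^6} (size 2)  {r^3, r^5} (size 2)  {s, sr^2, ...} (size 4)  {sr, sr^3, ...} (size 4)
  chi_1 (triv)               1             1               1                    1                    1                    1                        1                       
  chi_2 (sign: r->1, s->-1)  1             1               1                    1                    1                    -1                       -1                      
  chi_3 (r->-1, s->1)        1             1               -1                   1                    -1                   1                        -1                      
  chi_4 (r->-1, s->-1)       1             1               -1                   1                    -1                   -1                       1                       
  chi_5 (2d, j=1)            2             -2              sqrt(2)              0                    -sqrt(2)             0                        0                       
  chi_6 (2d, j=2)            2             2               0                    -2                   0                    0                        0                       
  chi_7 (2d, j=3)            2             -2              -sqrt(2)             0                    sqrt(2)              0                        0                       

Spot check: chi_4 (r->-1, s->-1) on {r^3, r^5} = -1.

Derivation: D_8 has order 2*8 = 16 with 7 conjugacy classes, hence 7 irreducibles. Sum of squared dims 1 + 1 + 1 + 1 + 4 + 4 + 4 = 16 = |G|. Linear characters come from the abelianisation; the 2-dimensional irreps have character r^k -> 2*cos(2*pi*j*k/8), reflections -> 0.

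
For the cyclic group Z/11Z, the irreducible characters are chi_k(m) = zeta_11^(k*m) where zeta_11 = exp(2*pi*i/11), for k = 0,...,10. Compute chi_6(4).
chi_6(4) = zeta_11^24 = exp(4*I*pi/11)

Working: chi_6(4) = zeta_11^(6*4) = zeta_11^24. Since zeta_11^11 = 1, this equals zeta_11^2 = exp(2*pi*i*2/11) = exp(4*I*pi/11).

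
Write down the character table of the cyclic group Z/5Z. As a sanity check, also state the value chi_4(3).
Character table of Z/5Z (irreps indexed chi_0,...,chi_4 with chi_k(m) = zeta_5^(k*m), zeta_5 = exp(2*pi*i/5)):
  irrep \ class  {0} (size 1)  {1} (size 1)    {2} (size 1)    {3} (size 1)    {4} (size 1)  
  chi_0          1             1               1               1               1             
  chi_1          1             exp(2*I*pi/5)   exp(4*I*pi/5)   exp(-4*I*pi/5)  exp(-2*I*pi/5)
  chi_2          1             exp(4*I*pi/5)   exp(-2*I*pi/5)  exp(2*I*pi/5)   exp(-4*I*pi/5)
  chi_3          1             exp(-4*I*pi/5)  exp(2*I*pi/5)   exp(-2*I*pi/5)  exp(4*I*pi/5) 
  chi_4          1             exp(-2*I*pi/5)  exp(-4*I*pi/5)  exp(4*I*pi/5)   exp(2*I*pi/5) 

Spot check: chi_4(3) = zeta_5^(4*3) = zeta_5^12 = exp(4*I*pi/5).

Proof sketch: Z/5Z is abelian, so all 5 irreducible complex representations are 1-dimensional. They are given by chi_k(m) = zeta_5^(k*m) for k = 0,...,4. Row orthogonality: sum_m chi_k(m) conj(chi_l(m)) = 5 * [k = l].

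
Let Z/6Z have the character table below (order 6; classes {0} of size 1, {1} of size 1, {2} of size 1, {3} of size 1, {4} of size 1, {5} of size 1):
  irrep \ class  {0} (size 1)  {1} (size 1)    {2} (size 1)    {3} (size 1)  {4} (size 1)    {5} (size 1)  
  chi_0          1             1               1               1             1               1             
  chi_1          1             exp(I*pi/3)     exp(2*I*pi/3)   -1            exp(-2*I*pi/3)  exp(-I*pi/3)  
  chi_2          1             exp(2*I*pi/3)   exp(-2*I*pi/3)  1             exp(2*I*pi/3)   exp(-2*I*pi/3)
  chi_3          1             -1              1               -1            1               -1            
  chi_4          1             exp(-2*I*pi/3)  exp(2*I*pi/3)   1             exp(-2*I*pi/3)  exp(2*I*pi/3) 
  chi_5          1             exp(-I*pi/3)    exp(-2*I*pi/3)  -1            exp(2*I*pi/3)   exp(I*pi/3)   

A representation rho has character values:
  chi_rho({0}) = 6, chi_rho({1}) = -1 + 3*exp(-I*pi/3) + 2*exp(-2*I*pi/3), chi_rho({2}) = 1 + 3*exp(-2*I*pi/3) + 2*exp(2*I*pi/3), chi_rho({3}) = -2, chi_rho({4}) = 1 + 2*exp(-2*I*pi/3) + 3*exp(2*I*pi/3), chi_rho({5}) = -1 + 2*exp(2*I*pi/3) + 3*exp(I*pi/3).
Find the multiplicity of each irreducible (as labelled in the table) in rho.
Multiplicities: chi_0: 0, chi_1: 0, chi_2: 0, chi_3: 1, chi_4: 2, chi_5: 3.

Use <chi_rho, chi> = (1/|G|) sum_C |C| * chi_rho(C) * conj(chi(C)) with |G| = 6 for each irreducible chi in the table:
  <chi_rho, chi_0> = (1/6)[1*(6)*conj(1) + 1*(-1 + 3*exp(-I*pi/3) + 2*exp(-2*I*pi/3))*conj(1) + 1*(1 + 3*exp(-2*I*pi/3) + 2*exp(2*I*pi/3))*conj(1) + 1*(-2)*conj(1) + 1*(1 + 2*exp(-2*I*pi/3) + 3*exp(2*I*pi/3))*conj(1) + 1*(-1 + 2*exp(2*I*pi/3) + 3*exp(I*pi/3))*conj(1)]
      = (1/6)[(6) + (-1 + 3*exp(-I*pi/3) + 2*exp(-2*I*pi/3)) + (1 + 3*exp(-2*I*pi/3) + 2*exp(2*I*pi/3)) + (-2) + (1 + 2*exp(-2*I*pi/3) + 3*exp(2*I*pi/3)) + (-1 + 2*exp(2*I*pi/3) + 3*exp(I*pi/3))] = 0/6 = 0
  <chi_rho, chi_1> = (1/6)[1*(6)*conj(1) + 1*(-1 + 3*exp(-I*pi/3) + 2*exp(-2*I*pi/3))*conj(exp(I*pi/3)) + 1*(1 + 3*exp(-2*I*pi/3) + 2*exp(2*I*pi/3))*conj(exp(2*I*pi/3)) + 1*(-2)*conj(-1) + 1*(1 + 2*exp(-2*I*pi/3) + 3*exp(2*I*pi/3))*conj(exp(-2*I*pi/3)) + 1*(-1 + 2*exp(2*I*pi/3) + 3*exp(I*pi/3))*conj(exp(-I*pi/3))]
      = (1/6)[(6) + (-2 + 3*exp(-2*I*pi/3) - exp(-I*pi/3)) + (2 + exp(-2*I*pi/3) + 3*exp(2*I*pi/3)) + (2) + (2 + 3*exp(-2*I*pi/3) + exp(2*I*pi/3)) + (-2 - exp(I*pi/3) + 3*exp(2*I*pi/3))] = 0/6 = 0
  <chi_rho, chi_2> = (1/6)[1*(6)*conj(1) + 1*(-1 + 3*exp(-I*pi/3) + 2*exp(-2*I*pi/3))*conj(exp(2*I*pi/3)) + 1*(1 + 3*exp(-2*I*pi/3) + 2*exp(2*I*pi/3))*conj(exp(-2*I*pi/3)) + 1*(-2)*conj(1) + 1*(1 + 2*exp(-2*I*pi/3) + 3*exp(2*I*pi/3))*conj(exp(2*I*pi/3)) + 1*(-1 + 2*exp(2*I*pi/3) + 3*exp(I*pi/3))*conj(exp(-2*I*pi/3))]
      = (1/6)[(6) + (-3 - exp(-2*I*pi/3) + 2*exp(2*I*pi/3)) + (3 + 2*exp(-2*I*pi/3) + exp(2*I*pi/3)) + (-2) + (3 + exp(-2*I*pi/3) + 2*exp(2*I*pi/3)) + (-3 + 2*exp(-2*I*pi/3) - exp(2*I*pi/3))] = 0/6 = 0
  <chi_rho, chi_3> = (1/6)[1*(6)*conj(1) + 1*(-1 + 3*exp(-I*pi/3) + 2*exp(-2*I*pi/3))*conj(-1) + 1*(1 + 3*exp(-2*I*pi/3) + 2*exp(2*I*pi/3))*conj(1) + 1*(-2)*conj(-1) + 1*(1 + 2*exp(-2*I*pi/3) + 3*exp(2*I*pi/3))*conj(1) + 1*(-1 + 2*exp(2*I*pi/3) + 3*exp(I*pi/3))*conj(-1)]
      = (1/6)[(6) + (1 - 2*exp(-2*I*pi/3) - 3*exp(-I*pi/3)) + (1 + 3*exp(-2*I*pi/3) + 2*exp(2*I*pi/3)) + (2) + (1 + 2*exp(-2*I*pi/3) + 3*exp(2*I*pi/3)) + (1 - 3*exp(I*pi/3) - 2*exp(2*I*pi/3))] = 6/6 = 1
  <chi_rho, chi_4> = (1/6)[1*(6)*conj(1) + 1*(-1 + 3*exp(-I*pi/3) + 2*exp(-2*I*pi/3))*conj(exp(-2*I*pi/3)) + 1*(1 + 3*exp(-2*I*pi/3) + 2*exp(2*I*pi/3))*conj(exp(2*I*pi/3)) + 1*(-2)*conj(1) + 1*(1 + 2*exp(-2*I*pi/3) + 3*exp(2*I*pi/3))*conj(exp(-2*I*pi/3)) + 1*(-1 + 2*exp(2*I*pi/3) + 3*exp(I*pi/3))*conj(exp(2*I*pi/3))]
      = (1/6)[(6) + (2 - exp(2*I*pi/3) + 3*exp(I*pi/3)) + (2 + exp(-2*I*pi/3) + 3*exp(2*I*pi/3)) + (-2) + (2 + 3*exp(-2*I*pi/3) + exp(2*I*pi/3)) + (2 + 3*exp(-I*pi/3) - exp(-2*I*pi/3))] = 12/6 = 2
  <chi_rho, chi_5> = (1/6)[1*(6)*conj(1) + 1*(-1 + 3*exp(-I*pi/3) + 2*exp(-2*I*pi/3))*conj(exp(-I*pi/3)) + 1*(1 + 3*exp(-2*I*pi/3) + 2*exp(2*I*pi/3))*conj(exp(-2*I*pi/3)) + 1*(-2)*conj(-1) + 1*(1 + 2*exp(-2*I*pi/3) + 3*exp(2*I*pi/3))*conj(exp(2*I*pi/3)) + 1*(-1 + 2*exp(2*I*pi/3) + 3*exp(I*pi/3))*conj(exp(I*pi/3))]
      = (1/6)[(6) + (3 + 2*exp(-I*pi/3) - exp(I*pi/3)) + (3 + 2*exp(-2*I*pi/3) + exp(2*I*pi/3)) + (2) + (3 + exp(-2*I*pi/3) + 2*exp(2*I*pi/3)) + (3 - exp(-I*pi/3) + 2*exp(I*pi/3))] = 18/6 = 3
(Exp terms are combined using exp(i*s)*conj(exp(i*t)) = exp(i*(s-t)), and sums of them are collapsed using the identity that for every m > 1 the m distinct m-th roots of unity sum to 0, e.g. 1 + exp(2*I*pi/3) + exp(-2*I*pi/3) = 0.)
Dimension check: dim(rho) = sum (mult * dim) = 0*1 + 0*1 + 0*1 + 1*1 + 2*1 + 3*1 = 6 = chi_rho(e) = 6.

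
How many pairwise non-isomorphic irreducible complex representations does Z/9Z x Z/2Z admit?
18

The number of irreducible complex representations of a finite group equals its number of conjugacy classes. Z/9Z x Z/2Z is abelian of order 18, so every element is its own conjugacy class: 18 classes, so Z/9Z x Z/2Z (order 18) has exactly 18 irreducible complex representations.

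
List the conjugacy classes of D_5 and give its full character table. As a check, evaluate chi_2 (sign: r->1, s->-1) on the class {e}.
Conjugacy classes: {e} of size 1, {r^1, r^4} of size 2, {r^2, r^3} of size 2, {s, sr, ..., sr^4} of size 5.
Character table:
  irrep \ class              {e} (size 1)  {r^1, r^4} (size 2)  {r^2, r^3} (size 2)  {s, sr, ..., sr^4} (size 5)
  chi_1 (triv)               1             1                    1                    1                          
  chi_2 (sign: r->1, s->-1)  1             1                    1                    -1                         
  chi_3 (2d, j=1)            2             -1/2 + sqrt(5)/2     -sqrt(5)/2 - 1/2     0                          
  chi_4 (2d, j=2)            2             -sqrt(5)/2 - 1/2     -1/2 + sqrt(5)/2     0                          

Spot check: chi_2 (sign: r->1, s->-1) on {e} = 1.

Reasoning: D_5 has order 2*5 = 10 with 4 conjugacy classes, hence 4 irreducibles. Sum of squared dims 1 + 1 + 4 + 4 = 10 = |G|. Linear characters come from the abelianisation; the 2-dimensional irreps have character r^k -> 2*cos(2*pi*j*k/5), reflections -> 0.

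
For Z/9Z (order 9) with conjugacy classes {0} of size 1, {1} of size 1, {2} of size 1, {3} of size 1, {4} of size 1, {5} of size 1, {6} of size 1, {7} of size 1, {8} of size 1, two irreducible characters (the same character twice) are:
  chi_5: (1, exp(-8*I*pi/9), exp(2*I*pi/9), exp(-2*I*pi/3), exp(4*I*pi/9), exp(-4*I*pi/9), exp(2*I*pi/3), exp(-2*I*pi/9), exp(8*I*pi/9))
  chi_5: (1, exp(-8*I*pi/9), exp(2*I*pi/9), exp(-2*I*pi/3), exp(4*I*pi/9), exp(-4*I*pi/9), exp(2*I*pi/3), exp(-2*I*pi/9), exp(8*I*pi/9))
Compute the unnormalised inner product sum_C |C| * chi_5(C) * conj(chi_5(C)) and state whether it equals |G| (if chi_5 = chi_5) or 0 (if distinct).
Sum = 9 = |G| = 9; so <chi_5, chi_5> = 1 (norm-1 confirms irreducibility).

Solution. Compute term by term over conjugacy classes (|C| * chi_5(C) * conj(chi_5(C))):
  1*(1)*conj(1) + 1*(exp(-8*I*pi/9))*conj(exp(-8*I*pi/9)) + 1*(exp(2*I*pi/9))*conj(exp(2*I*pi/9)) + 1*(exp(-2*I*pi/3))*conj(exp(-2*I*pi/3)) + 1*(exp(4*I*pi/9))*conj(exp(4*I*pi/9)) + 1*(exp(-4*I*pi/9))*conj(exp(-4*I*pi/9)) + 1*(exp(2*I*pi/3))*conj(exp(2*I*pi/3)) + 1*(exp(-2*I*pi/9))*conj(exp(-2*I*pi/9)) + 1*(exp(8*I*pi/9))*conj(exp(8*I*pi/9))
  = (1) + (1) + (1) + (1) + (1) + (1) + (1) + (1) + (1)
  = 9.
(Exp terms are combined using exp(i*s)*conj(exp(i*t)) = exp(i*(s-t)), and sums of them are collapsed using the identity that for every m > 1 the m distinct m-th roots of unity sum to 0, e.g. 1 + exp(2*I*pi/3) + exp(-2*I*pi/3) = 0.)
Dividing by |G| = 9 gives 9/9 = 1, matching the row-orthogonality relation <chi_5, chi_5> = [chi_5 = chi_5].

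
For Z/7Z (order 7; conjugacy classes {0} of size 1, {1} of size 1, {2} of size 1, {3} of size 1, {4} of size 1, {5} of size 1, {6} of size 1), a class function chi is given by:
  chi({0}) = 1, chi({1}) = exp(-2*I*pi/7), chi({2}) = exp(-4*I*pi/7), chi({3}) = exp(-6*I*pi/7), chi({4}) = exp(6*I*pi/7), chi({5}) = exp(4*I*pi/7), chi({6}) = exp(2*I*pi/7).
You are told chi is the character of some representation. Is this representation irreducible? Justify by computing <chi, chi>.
Irreducible: <chi, chi> = 1.

<chi, chi> = (1/|G|) sum_C |C| * |chi(C)|^2 = (1/7)[1*|1|^2 + 1*|exp(-2*I*pi/7)|^2 + 1*|exp(-4*I*pi/7)|^2 + 1*|exp(-6*I*pi/7)|^2 + 1*|exp(6*I*pi/7)|^2 + 1*|exp(4*I*pi/7)|^2 + 1*|exp(2*I*pi/7)|^2]
  = (1/7)[(1) + (1) + (1) + (1) + (1) + (1) + (1)] = 7/7 = 1.
(Exp terms are combined using exp(i*s)*conj(exp(i*t)) = exp(i*(s-t)), and sums of them are collapsed using the identity that for every m > 1 the m distinct m-th roots of unity sum to 0, e.g. 1 + exp(2*I*pi/3) + exp(-2*I*pi/3) = 0.)
A character is irreducible iff <chi, chi> = 1, so this representation is irreducible.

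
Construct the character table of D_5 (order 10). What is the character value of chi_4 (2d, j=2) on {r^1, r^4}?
Conjugacy classes: {e} of size 1, {r^1, r^4} of size 2, {r^2, r^3} of size 2, {s, sr, ..., sr^4} of size 5.
Character table:
  irrep \ class              {e} (size 1)  {r^1, r^4} (size 2)  {r^2, r^3} (size 2)  {s, sr, ..., sr^4} (size 5)
  chi_1 (triv)               1             1                    1                    1                          
  chi_2 (sign: r->1, s->-1)  1             1                    1                    -1                         
  chi_3 (2d, j=1)            2             -1/2 + sqrt(5)/2     -sqrt(5)/2 - 1/2     0                          
  chi_4 (2d, j=2)            2             -sqrt(5)/2 - 1/2     -1/2 + sqrt(5)/2     0                          

Spot check: chi_4 (2d, j=2) on {r^1, r^4} = -sqrt(5)/2 - 1/2.

Why: D_5 has order 2*5 = 10 with 4 conjugacy classes, hence 4 irreducibles. Sum of squared dims 1 + 1 + 4 + 4 = 10 = |G|. Linear characters come from the abelianisation; the 2-dimensional irreps have character r^k -> 2*cos(2*pi*j*k/5), reflections -> 0.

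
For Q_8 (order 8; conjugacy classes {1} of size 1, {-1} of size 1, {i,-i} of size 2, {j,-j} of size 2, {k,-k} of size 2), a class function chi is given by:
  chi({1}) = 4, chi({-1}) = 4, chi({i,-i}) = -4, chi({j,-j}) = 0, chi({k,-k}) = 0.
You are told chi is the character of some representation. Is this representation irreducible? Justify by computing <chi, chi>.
Not irreducible (reducible): <chi, chi> = 8 > 1.

Working: <chi, chi> = (1/|G|) sum_C |C| * |chi(C)|^2 = (1/8)[1*|4|^2 + 1*|4|^2 + 2*|-4|^2 + 2*|0|^2 + 2*|0|^2]
  = (1/8)[(16) + (16) + (32) + (0) + (0)] = 64/8 = 8.
A character is irreducible iff <chi, chi> = 1, so this representation is reducible.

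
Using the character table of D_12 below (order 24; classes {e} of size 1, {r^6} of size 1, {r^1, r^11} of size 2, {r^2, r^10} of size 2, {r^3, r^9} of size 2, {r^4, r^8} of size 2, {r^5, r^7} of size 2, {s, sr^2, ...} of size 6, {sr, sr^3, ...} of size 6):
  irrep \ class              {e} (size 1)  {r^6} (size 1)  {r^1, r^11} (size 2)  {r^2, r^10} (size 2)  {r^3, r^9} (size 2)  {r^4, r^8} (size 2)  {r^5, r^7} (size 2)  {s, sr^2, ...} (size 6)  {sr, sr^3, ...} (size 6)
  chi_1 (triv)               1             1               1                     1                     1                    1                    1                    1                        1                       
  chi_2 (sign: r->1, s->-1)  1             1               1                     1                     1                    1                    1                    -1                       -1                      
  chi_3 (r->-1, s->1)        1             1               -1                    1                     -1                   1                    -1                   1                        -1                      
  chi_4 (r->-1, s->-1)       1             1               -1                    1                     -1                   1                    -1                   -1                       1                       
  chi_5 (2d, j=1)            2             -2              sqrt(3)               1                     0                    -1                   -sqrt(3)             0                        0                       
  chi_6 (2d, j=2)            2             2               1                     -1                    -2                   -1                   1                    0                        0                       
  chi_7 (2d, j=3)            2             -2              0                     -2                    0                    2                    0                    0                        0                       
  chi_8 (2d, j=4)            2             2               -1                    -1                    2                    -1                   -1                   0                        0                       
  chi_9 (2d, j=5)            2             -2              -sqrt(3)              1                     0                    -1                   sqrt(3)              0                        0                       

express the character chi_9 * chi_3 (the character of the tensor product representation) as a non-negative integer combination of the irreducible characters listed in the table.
chi_9 tensor chi_3 = chi_5 (all other irreducibles have multiplicity 0).

The character of a tensor product is the pointwise product (chi_9 * chi_3)(C) = chi_9(C) * chi_3(C):
  {e}: (2)*(1), {r^6}: (-2)*(1), {r^1, r^11}: (-sqrt(3))*(-1), {r^2, r^10}: (1)*(1), {r^3, r^9}: (0)*(-1), {r^4, r^8}: (-1)*(1), {r^5, r^7}: (sqrt(3))*(-1), {s, sr^2, ...}: (0)*(1), {sr, sr^3, ...}: (0)*(-1)
so (chi_9 * chi_3) takes values
  {e} -> 2, {r^6} -> -2, {r^1, r^11} -> sqrt(3), {r^2, r^10} -> 1, {r^3, r^9} -> 0, {r^4, r^8} -> -1, {r^5, r^7} -> -sqrt(3), {s, sr^2, ...} -> 0, {sr, sr^3, ...} -> 0.
Now take the inner product of this character with each irreducible chi from the table, <chi_9*chi_3, chi> = (1/24) sum_C |C| (chi_9*chi_3)(C) conj(chi(C)):
  <chi_9*chi_3, chi_1> = (1/24)[1*(2)*conj(1) + 1*(-2)*conj(1) + 2*(sqrt(3))*conj(1) + 2*(1)*conj(1) + 2*(0)*conj(1) + 2*(-1)*conj(1) + 2*(-sqrt(3))*conj(1) + 6*(0)*conj(1) + 6*(0)*conj(1)]
      = (1/24)[(2) + (-2) + (2*sqrt(3)) + (2) + (0) + (-2) + (-2*sqrt(3)) + (0) + (0)] = 0/24 = 0
  <chi_9*chi_3, chi_2> = (1/24)[1*(2)*conj(1) + 1*(-2)*conj(1) + 2*(sqrt(3))*conj(1) + 2*(1)*conj(1) + 2*(0)*conj(1) + 2*(-1)*conj(1) + 2*(-sqrt(3))*conj(1) + 6*(0)*conj(-1) + 6*(0)*conj(-1)]
      = (1/24)[(2) + (-2) + (2*sqrt(3)) + (2) + (0) + (-2) + (-2*sqrt(3)) + (0) + (0)] = 0/24 = 0
  <chi_9*chi_3, chi_3> = (1/24)[1*(2)*conj(1) + 1*(-2)*conj(1) + 2*(sqrt(3))*conj(-1) + 2*(1)*conj(1) + 2*(0)*conj(-1) + 2*(-1)*conj(1) + 2*(-sqrt(3))*conj(-1) + 6*(0)*conj(1) + 6*(0)*conj(-1)]
      = (1/24)[(2) + (-2) + (-2*sqrt(3)) + (2) + (0) + (-2) + (2*sqrt(3)) + (0) + (0)] = 0/24 = 0
  <chi_9*chi_3, chi_4> = (1/24)[1*(2)*conj(1) + 1*(-2)*conj(1) + 2*(sqrt(3))*conj(-1) + 2*(1)*conj(1) + 2*(0)*conj(-1) + 2*(-1)*conj(1) + 2*(-sqrt(3))*conj(-1) + 6*(0)*conj(-1) + 6*(0)*conj(1)]
      = (1/24)[(2) + (-2) + (-2*sqrt(3)) + (2) + (0) + (-2) + (2*sqrt(3)) + (0) + (0)] = 0/24 = 0
  <chi_9*chi_3, chi_5> = (1/24)[1*(2)*conj(2) + 1*(-2)*conj(-2) + 2*(sqrt(3))*conj(sqrt(3)) + 2*(1)*conj(1) + 2*(0)*conj(0) + 2*(-1)*conj(-1) + 2*(-sqrt(3))*conj(-sqrt(3)) + 6*(0)*conj(0) + 6*(0)*conj(0)]
      = (1/24)[(4) + (4) + (6) + (2) + (0) + (2) + (6) + (0) + (0)] = 24/24 = 1
  <chi_9*chi_3, chi_6> = (1/24)[1*(2)*conj(2) + 1*(-2)*conj(2) + 2*(sqrt(3))*conj(1) + 2*(1)*conj(-1) + 2*(0)*conj(-2) + 2*(-1)*conj(-1) + 2*(-sqrt(3))*conj(1) + 6*(0)*conj(0) + 6*(0)*conj(0)]
      = (1/24)[(4) + (-4) + (2*sqrt(3)) + (-2) + (0) + (2) + (-2*sqrt(3)) + (0) + (0)] = 0/24 = 0
  <chi_9*chi_3, chi_7> = (1/24)[1*(2)*conj(2) + 1*(-2)*conj(-2) + 2*(sqrt(3))*conj(0) + 2*(1)*conj(-2) + 2*(0)*conj(0) + 2*(-1)*conj(2) + 2*(-sqrt(3))*conj(0) + 6*(0)*conj(0) + 6*(0)*conj(0)]
      = (1/24)[(4) + (4) + (0) + (-4) + (0) + (-4) + (0) + (0) + (0)] = 0/24 = 0
  <chi_9*chi_3, chi_8> = (1/24)[1*(2)*conj(2) + 1*(-2)*conj(2) + 2*(sqrt(3))*conj(-1) + 2*(1)*conj(-1) + 2*(0)*conj(2) + 2*(-1)*conj(-1) + 2*(-sqrt(3))*conj(-1) + 6*(0)*conj(0) + 6*(0)*conj(0)]
      = (1/24)[(4) + (-4) + (-2*sqrt(3)) + (-2) + (0) + (2) + (2*sqrt(3)) + (0) + (0)] = 0/24 = 0
  <chi_9*chi_3, chi_9> = (1/24)[1*(2)*conj(2) + 1*(-2)*conj(-2) + 2*(sqrt(3))*conj(-sqrt(3)) + 2*(1)*conj(1) + 2*(0)*conj(0) + 2*(-1)*conj(-1) + 2*(-sqrt(3))*conj(sqrt(3)) + 6*(0)*conj(0) + 6*(0)*conj(0)]
      = (1/24)[(4) + (4) + (-6) + (2) + (0) + (2) + (-6) + (0) + (0)] = 0/24 = 0
Hence the multiplicities are chi_5: 1. Dimension check: dim(chi_9)*dim(chi_3) = 2*1 = 2 and sum (mult * dim) = 1*2 = 2.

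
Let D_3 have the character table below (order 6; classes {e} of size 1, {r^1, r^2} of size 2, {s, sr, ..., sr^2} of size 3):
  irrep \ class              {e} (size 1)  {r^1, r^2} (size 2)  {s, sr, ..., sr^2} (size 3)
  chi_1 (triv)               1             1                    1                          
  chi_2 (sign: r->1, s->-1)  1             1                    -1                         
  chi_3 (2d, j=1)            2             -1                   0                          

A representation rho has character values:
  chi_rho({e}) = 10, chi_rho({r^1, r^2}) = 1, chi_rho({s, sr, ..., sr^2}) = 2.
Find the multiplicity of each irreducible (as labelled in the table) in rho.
Multiplicities: chi_1: 3, chi_2: 1, chi_3: 3.

Argument: Use <chi_rho, chi> = (1/|G|) sum_C |C| * chi_rho(C) * conj(chi(C)) with |G| = 6 for each irreducible chi in the table:
  <chi_rho, chi_1> = (1/6)[1*(10)*conj(1) + 2*(1)*conj(1) + 3*(2)*conj(1)]
      = (1/6)[(10) + (2) + (6)] = 18/6 = 3
  <chi_rho, chi_2> = (1/6)[1*(10)*conj(1) + 2*(1)*conj(1) + 3*(2)*conj(-1)]
      = (1/6)[(10) + (2) + (-6)] = 6/6 = 1
  <chi_rho, chi_3> = (1/6)[1*(10)*conj(2) + 2*(1)*conj(-1) + 3*(2)*conj(0)]
      = (1/6)[(20) + (-2) + (0)] = 18/6 = 3
Dimension check: dim(rho) = sum (mult * dim) = 3*1 + 1*1 + 3*2 = 10 = chi_rho(e) = 10.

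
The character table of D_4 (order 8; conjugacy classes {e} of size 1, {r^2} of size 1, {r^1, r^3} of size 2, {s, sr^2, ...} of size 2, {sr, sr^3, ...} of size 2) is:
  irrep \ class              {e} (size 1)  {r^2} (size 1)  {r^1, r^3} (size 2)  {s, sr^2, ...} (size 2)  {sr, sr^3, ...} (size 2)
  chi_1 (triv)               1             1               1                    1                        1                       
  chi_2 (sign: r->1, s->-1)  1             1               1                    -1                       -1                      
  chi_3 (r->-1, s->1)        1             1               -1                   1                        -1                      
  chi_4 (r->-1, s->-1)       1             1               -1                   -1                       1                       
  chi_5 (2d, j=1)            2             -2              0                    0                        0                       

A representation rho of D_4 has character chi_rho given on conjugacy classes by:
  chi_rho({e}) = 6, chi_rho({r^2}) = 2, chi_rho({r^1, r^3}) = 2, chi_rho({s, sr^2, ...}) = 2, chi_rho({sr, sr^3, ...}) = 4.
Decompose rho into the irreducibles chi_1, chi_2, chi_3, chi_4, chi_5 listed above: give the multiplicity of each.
Multiplicities: chi_1: 3, chi_2: 0, chi_3: 0, chi_4: 1, chi_5: 1.

Working: Use <chi_rho, chi> = (1/|G|) sum_C |C| * chi_rho(C) * conj(chi(C)) with |G| = 8 for each irreducible chi in the table:
  <chi_rho, chi_1> = (1/8)[1*(6)*conj(1) + 1*(2)*conj(1) + 2*(2)*conj(1) + 2*(2)*conj(1) + 2*(4)*conj(1)]
      = (1/8)[(6) + (2) + (4) + (4) + (8)] = 24/8 = 3
  <chi_rho, chi_2> = (1/8)[1*(6)*conj(1) + 1*(2)*conj(1) + 2*(2)*conj(1) + 2*(2)*conj(-1) + 2*(4)*conj(-1)]
      = (1/8)[(6) + (2) + (4) + (-4) + (-8)] = 0/8 = 0
  <chi_rho, chi_3> = (1/8)[1*(6)*conj(1) + 1*(2)*conj(1) + 2*(2)*conj(-1) + 2*(2)*conj(1) + 2*(4)*conj(-1)]
      = (1/8)[(6) + (2) + (-4) + (4) + (-8)] = 0/8 = 0
  <chi_rho, chi_4> = (1/8)[1*(6)*conj(1) + 1*(2)*conj(1) + 2*(2)*conj(-1) + 2*(2)*conj(-1) + 2*(4)*conj(1)]
      = (1/8)[(6) + (2) + (-4) + (-4) + (8)] = 8/8 = 1
  <chi_rho, chi_5> = (1/8)[1*(6)*conj(2) + 1*(2)*conj(-2) + 2*(2)*conj(0) + 2*(2)*conj(0) + 2*(4)*conj(0)]
      = (1/8)[(12) + (-4) + (0) + (0) + (0)] = 8/8 = 1
Dimension check: dim(rho) = sum (mult * dim) = 3*1 + 0*1 + 0*1 + 1*1 + 1*2 = 6 = chi_rho(e) = 6.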